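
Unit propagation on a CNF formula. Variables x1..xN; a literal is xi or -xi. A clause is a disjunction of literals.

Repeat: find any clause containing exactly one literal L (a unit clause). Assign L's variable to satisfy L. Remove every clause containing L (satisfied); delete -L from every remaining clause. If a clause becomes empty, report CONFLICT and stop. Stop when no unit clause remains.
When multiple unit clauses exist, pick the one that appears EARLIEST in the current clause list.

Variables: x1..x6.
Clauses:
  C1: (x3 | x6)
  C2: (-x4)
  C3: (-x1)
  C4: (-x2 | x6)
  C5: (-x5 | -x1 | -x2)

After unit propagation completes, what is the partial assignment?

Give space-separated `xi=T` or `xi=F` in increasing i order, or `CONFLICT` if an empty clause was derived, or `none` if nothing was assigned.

unit clause [-4] forces x4=F; simplify:
  satisfied 1 clause(s); 4 remain; assigned so far: [4]
unit clause [-1] forces x1=F; simplify:
  satisfied 2 clause(s); 2 remain; assigned so far: [1, 4]

Answer: x1=F x4=F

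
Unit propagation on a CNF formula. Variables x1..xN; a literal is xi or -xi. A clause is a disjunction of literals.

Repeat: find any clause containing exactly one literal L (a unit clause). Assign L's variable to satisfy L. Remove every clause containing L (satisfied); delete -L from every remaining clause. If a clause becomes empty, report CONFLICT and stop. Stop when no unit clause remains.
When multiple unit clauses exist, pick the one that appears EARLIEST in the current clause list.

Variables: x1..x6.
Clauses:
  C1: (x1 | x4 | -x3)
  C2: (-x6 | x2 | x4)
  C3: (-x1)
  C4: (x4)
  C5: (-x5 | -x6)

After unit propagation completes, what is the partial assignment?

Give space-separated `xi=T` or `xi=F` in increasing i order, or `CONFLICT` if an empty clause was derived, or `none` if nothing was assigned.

Answer: x1=F x4=T

Derivation:
unit clause [-1] forces x1=F; simplify:
  drop 1 from [1, 4, -3] -> [4, -3]
  satisfied 1 clause(s); 4 remain; assigned so far: [1]
unit clause [4] forces x4=T; simplify:
  satisfied 3 clause(s); 1 remain; assigned so far: [1, 4]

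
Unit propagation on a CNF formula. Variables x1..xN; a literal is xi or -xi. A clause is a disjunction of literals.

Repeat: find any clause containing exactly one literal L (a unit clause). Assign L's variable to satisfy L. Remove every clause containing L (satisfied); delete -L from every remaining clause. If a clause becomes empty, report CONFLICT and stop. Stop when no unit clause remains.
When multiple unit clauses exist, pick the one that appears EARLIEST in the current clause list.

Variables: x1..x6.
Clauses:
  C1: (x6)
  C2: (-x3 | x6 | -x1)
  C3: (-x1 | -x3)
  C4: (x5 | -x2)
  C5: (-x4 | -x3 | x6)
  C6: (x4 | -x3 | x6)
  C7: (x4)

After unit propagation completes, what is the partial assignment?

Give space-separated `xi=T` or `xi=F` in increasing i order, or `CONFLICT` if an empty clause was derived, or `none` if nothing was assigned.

Answer: x4=T x6=T

Derivation:
unit clause [6] forces x6=T; simplify:
  satisfied 4 clause(s); 3 remain; assigned so far: [6]
unit clause [4] forces x4=T; simplify:
  satisfied 1 clause(s); 2 remain; assigned so far: [4, 6]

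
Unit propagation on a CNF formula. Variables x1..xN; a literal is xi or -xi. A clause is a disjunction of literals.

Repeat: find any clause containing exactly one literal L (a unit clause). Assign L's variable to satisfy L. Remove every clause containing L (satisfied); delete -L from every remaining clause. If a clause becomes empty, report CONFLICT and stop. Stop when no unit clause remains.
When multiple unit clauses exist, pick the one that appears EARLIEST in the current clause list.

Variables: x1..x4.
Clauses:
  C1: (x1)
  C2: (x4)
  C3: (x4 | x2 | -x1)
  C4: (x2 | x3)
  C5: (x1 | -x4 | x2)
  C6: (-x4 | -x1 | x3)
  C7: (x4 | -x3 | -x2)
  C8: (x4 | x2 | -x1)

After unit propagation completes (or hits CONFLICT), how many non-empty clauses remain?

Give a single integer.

Answer: 0

Derivation:
unit clause [1] forces x1=T; simplify:
  drop -1 from [4, 2, -1] -> [4, 2]
  drop -1 from [-4, -1, 3] -> [-4, 3]
  drop -1 from [4, 2, -1] -> [4, 2]
  satisfied 2 clause(s); 6 remain; assigned so far: [1]
unit clause [4] forces x4=T; simplify:
  drop -4 from [-4, 3] -> [3]
  satisfied 4 clause(s); 2 remain; assigned so far: [1, 4]
unit clause [3] forces x3=T; simplify:
  satisfied 2 clause(s); 0 remain; assigned so far: [1, 3, 4]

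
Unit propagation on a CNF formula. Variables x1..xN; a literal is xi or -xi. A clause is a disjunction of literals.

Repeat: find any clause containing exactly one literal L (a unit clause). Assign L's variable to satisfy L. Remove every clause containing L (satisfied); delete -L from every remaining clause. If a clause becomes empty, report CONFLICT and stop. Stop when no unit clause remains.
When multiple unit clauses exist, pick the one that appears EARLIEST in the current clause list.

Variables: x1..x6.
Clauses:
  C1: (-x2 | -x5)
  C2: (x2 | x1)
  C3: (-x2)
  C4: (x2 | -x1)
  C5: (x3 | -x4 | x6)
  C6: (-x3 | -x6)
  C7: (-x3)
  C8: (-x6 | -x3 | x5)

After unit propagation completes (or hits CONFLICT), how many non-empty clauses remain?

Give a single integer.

Answer: 4

Derivation:
unit clause [-2] forces x2=F; simplify:
  drop 2 from [2, 1] -> [1]
  drop 2 from [2, -1] -> [-1]
  satisfied 2 clause(s); 6 remain; assigned so far: [2]
unit clause [1] forces x1=T; simplify:
  drop -1 from [-1] -> [] (empty!)
  satisfied 1 clause(s); 5 remain; assigned so far: [1, 2]
CONFLICT (empty clause)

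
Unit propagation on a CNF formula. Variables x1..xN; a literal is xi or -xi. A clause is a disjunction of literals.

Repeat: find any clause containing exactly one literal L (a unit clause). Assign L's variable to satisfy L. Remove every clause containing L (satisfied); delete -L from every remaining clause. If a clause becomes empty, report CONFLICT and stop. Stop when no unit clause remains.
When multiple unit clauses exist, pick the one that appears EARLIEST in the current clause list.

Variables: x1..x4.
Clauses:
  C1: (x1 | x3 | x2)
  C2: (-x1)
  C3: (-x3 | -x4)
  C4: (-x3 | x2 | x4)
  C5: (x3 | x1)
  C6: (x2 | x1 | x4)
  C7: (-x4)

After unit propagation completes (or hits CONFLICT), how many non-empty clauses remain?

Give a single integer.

Answer: 0

Derivation:
unit clause [-1] forces x1=F; simplify:
  drop 1 from [1, 3, 2] -> [3, 2]
  drop 1 from [3, 1] -> [3]
  drop 1 from [2, 1, 4] -> [2, 4]
  satisfied 1 clause(s); 6 remain; assigned so far: [1]
unit clause [3] forces x3=T; simplify:
  drop -3 from [-3, -4] -> [-4]
  drop -3 from [-3, 2, 4] -> [2, 4]
  satisfied 2 clause(s); 4 remain; assigned so far: [1, 3]
unit clause [-4] forces x4=F; simplify:
  drop 4 from [2, 4] -> [2]
  drop 4 from [2, 4] -> [2]
  satisfied 2 clause(s); 2 remain; assigned so far: [1, 3, 4]
unit clause [2] forces x2=T; simplify:
  satisfied 2 clause(s); 0 remain; assigned so far: [1, 2, 3, 4]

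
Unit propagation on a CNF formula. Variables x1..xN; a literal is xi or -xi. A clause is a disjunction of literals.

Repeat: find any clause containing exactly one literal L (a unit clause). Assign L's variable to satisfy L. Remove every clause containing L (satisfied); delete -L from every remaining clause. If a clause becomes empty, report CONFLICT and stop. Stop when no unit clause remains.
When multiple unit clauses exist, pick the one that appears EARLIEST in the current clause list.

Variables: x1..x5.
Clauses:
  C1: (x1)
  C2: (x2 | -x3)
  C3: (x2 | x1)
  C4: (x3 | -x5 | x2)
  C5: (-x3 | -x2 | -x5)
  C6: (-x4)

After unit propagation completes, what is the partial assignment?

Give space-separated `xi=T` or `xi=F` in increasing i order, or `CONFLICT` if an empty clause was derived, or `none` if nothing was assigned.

Answer: x1=T x4=F

Derivation:
unit clause [1] forces x1=T; simplify:
  satisfied 2 clause(s); 4 remain; assigned so far: [1]
unit clause [-4] forces x4=F; simplify:
  satisfied 1 clause(s); 3 remain; assigned so far: [1, 4]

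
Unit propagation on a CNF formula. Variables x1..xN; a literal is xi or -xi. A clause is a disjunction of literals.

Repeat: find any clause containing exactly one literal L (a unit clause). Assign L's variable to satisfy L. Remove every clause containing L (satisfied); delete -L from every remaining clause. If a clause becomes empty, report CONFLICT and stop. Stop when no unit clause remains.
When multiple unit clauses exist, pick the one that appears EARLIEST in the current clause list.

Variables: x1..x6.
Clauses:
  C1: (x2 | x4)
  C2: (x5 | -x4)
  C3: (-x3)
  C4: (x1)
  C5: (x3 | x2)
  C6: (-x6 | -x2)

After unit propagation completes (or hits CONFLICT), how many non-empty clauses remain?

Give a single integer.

Answer: 1

Derivation:
unit clause [-3] forces x3=F; simplify:
  drop 3 from [3, 2] -> [2]
  satisfied 1 clause(s); 5 remain; assigned so far: [3]
unit clause [1] forces x1=T; simplify:
  satisfied 1 clause(s); 4 remain; assigned so far: [1, 3]
unit clause [2] forces x2=T; simplify:
  drop -2 from [-6, -2] -> [-6]
  satisfied 2 clause(s); 2 remain; assigned so far: [1, 2, 3]
unit clause [-6] forces x6=F; simplify:
  satisfied 1 clause(s); 1 remain; assigned so far: [1, 2, 3, 6]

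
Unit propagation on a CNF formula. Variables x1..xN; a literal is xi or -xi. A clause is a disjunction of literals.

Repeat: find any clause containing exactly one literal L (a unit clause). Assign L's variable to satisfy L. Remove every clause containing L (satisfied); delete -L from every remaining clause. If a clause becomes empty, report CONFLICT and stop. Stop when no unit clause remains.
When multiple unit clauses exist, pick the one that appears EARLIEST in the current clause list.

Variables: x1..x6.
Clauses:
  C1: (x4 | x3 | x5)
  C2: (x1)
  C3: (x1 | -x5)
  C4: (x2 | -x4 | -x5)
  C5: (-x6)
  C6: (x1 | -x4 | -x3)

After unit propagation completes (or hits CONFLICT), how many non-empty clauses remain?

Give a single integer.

Answer: 2

Derivation:
unit clause [1] forces x1=T; simplify:
  satisfied 3 clause(s); 3 remain; assigned so far: [1]
unit clause [-6] forces x6=F; simplify:
  satisfied 1 clause(s); 2 remain; assigned so far: [1, 6]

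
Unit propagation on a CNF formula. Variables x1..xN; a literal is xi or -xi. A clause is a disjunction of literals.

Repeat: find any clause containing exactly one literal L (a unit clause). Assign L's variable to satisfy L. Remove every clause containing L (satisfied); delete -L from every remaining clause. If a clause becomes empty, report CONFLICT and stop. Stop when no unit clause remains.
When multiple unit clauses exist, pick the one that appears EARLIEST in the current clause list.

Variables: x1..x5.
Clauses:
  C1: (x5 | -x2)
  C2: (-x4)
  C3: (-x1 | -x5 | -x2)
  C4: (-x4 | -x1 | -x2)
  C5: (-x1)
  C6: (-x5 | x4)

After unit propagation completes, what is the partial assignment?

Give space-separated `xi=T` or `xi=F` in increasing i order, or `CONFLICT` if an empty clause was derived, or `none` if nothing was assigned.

unit clause [-4] forces x4=F; simplify:
  drop 4 from [-5, 4] -> [-5]
  satisfied 2 clause(s); 4 remain; assigned so far: [4]
unit clause [-1] forces x1=F; simplify:
  satisfied 2 clause(s); 2 remain; assigned so far: [1, 4]
unit clause [-5] forces x5=F; simplify:
  drop 5 from [5, -2] -> [-2]
  satisfied 1 clause(s); 1 remain; assigned so far: [1, 4, 5]
unit clause [-2] forces x2=F; simplify:
  satisfied 1 clause(s); 0 remain; assigned so far: [1, 2, 4, 5]

Answer: x1=F x2=F x4=F x5=F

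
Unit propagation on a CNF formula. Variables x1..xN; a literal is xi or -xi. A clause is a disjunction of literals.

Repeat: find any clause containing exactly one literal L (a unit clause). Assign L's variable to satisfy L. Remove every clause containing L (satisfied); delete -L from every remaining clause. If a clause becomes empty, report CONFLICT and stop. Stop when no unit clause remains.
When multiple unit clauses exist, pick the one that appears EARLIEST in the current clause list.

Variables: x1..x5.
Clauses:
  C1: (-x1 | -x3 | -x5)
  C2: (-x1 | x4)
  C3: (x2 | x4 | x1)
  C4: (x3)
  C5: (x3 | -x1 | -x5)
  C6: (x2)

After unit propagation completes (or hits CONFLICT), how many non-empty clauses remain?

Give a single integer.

Answer: 2

Derivation:
unit clause [3] forces x3=T; simplify:
  drop -3 from [-1, -3, -5] -> [-1, -5]
  satisfied 2 clause(s); 4 remain; assigned so far: [3]
unit clause [2] forces x2=T; simplify:
  satisfied 2 clause(s); 2 remain; assigned so far: [2, 3]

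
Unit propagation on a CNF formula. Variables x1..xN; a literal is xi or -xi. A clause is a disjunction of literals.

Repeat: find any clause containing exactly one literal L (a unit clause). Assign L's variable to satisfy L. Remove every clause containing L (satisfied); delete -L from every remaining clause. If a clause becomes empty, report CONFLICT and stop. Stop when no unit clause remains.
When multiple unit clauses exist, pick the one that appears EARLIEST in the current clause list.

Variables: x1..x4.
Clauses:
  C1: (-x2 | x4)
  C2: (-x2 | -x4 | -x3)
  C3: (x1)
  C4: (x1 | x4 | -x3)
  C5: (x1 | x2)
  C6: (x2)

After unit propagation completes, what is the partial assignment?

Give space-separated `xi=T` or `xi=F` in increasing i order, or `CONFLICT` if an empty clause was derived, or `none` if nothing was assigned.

unit clause [1] forces x1=T; simplify:
  satisfied 3 clause(s); 3 remain; assigned so far: [1]
unit clause [2] forces x2=T; simplify:
  drop -2 from [-2, 4] -> [4]
  drop -2 from [-2, -4, -3] -> [-4, -3]
  satisfied 1 clause(s); 2 remain; assigned so far: [1, 2]
unit clause [4] forces x4=T; simplify:
  drop -4 from [-4, -3] -> [-3]
  satisfied 1 clause(s); 1 remain; assigned so far: [1, 2, 4]
unit clause [-3] forces x3=F; simplify:
  satisfied 1 clause(s); 0 remain; assigned so far: [1, 2, 3, 4]

Answer: x1=T x2=T x3=F x4=T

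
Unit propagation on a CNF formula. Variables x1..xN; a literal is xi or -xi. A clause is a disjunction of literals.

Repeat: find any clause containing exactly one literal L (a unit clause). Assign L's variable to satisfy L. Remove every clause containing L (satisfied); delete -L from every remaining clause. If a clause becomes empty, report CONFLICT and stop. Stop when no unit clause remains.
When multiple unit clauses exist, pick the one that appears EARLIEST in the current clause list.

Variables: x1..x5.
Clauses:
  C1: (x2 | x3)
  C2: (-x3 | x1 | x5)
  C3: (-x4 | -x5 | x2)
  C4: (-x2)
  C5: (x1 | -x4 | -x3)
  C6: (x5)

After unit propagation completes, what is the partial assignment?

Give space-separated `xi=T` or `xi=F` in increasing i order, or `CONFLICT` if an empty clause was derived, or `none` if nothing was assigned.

unit clause [-2] forces x2=F; simplify:
  drop 2 from [2, 3] -> [3]
  drop 2 from [-4, -5, 2] -> [-4, -5]
  satisfied 1 clause(s); 5 remain; assigned so far: [2]
unit clause [3] forces x3=T; simplify:
  drop -3 from [-3, 1, 5] -> [1, 5]
  drop -3 from [1, -4, -3] -> [1, -4]
  satisfied 1 clause(s); 4 remain; assigned so far: [2, 3]
unit clause [5] forces x5=T; simplify:
  drop -5 from [-4, -5] -> [-4]
  satisfied 2 clause(s); 2 remain; assigned so far: [2, 3, 5]
unit clause [-4] forces x4=F; simplify:
  satisfied 2 clause(s); 0 remain; assigned so far: [2, 3, 4, 5]

Answer: x2=F x3=T x4=F x5=T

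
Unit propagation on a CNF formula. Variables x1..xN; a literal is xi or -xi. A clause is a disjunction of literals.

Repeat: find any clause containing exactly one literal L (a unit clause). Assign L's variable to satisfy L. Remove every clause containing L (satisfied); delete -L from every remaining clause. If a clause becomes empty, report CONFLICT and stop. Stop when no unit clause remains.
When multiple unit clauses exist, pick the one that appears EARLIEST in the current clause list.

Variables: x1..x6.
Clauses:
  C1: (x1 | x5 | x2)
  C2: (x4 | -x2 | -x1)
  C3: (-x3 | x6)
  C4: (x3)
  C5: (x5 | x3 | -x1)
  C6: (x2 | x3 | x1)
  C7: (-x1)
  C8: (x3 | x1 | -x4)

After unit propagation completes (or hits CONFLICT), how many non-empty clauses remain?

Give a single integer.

unit clause [3] forces x3=T; simplify:
  drop -3 from [-3, 6] -> [6]
  satisfied 4 clause(s); 4 remain; assigned so far: [3]
unit clause [6] forces x6=T; simplify:
  satisfied 1 clause(s); 3 remain; assigned so far: [3, 6]
unit clause [-1] forces x1=F; simplify:
  drop 1 from [1, 5, 2] -> [5, 2]
  satisfied 2 clause(s); 1 remain; assigned so far: [1, 3, 6]

Answer: 1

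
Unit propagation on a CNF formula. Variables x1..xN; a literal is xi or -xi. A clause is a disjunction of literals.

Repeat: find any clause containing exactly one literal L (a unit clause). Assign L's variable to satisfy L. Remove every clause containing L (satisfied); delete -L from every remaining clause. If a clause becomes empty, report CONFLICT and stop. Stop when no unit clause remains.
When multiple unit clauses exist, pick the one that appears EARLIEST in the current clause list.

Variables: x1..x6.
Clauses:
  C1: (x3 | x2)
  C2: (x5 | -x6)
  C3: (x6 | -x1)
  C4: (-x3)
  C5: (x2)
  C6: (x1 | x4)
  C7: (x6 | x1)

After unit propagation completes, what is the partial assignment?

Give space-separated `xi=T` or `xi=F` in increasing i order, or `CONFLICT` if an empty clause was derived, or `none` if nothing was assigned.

Answer: x2=T x3=F

Derivation:
unit clause [-3] forces x3=F; simplify:
  drop 3 from [3, 2] -> [2]
  satisfied 1 clause(s); 6 remain; assigned so far: [3]
unit clause [2] forces x2=T; simplify:
  satisfied 2 clause(s); 4 remain; assigned so far: [2, 3]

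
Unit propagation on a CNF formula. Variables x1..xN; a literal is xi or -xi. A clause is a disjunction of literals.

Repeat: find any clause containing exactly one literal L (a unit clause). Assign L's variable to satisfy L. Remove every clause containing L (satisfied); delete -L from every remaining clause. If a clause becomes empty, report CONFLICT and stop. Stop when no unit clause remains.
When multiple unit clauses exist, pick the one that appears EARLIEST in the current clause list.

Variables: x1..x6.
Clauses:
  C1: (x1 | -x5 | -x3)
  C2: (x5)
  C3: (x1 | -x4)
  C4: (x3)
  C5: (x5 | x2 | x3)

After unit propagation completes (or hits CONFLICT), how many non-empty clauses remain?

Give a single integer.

Answer: 0

Derivation:
unit clause [5] forces x5=T; simplify:
  drop -5 from [1, -5, -3] -> [1, -3]
  satisfied 2 clause(s); 3 remain; assigned so far: [5]
unit clause [3] forces x3=T; simplify:
  drop -3 from [1, -3] -> [1]
  satisfied 1 clause(s); 2 remain; assigned so far: [3, 5]
unit clause [1] forces x1=T; simplify:
  satisfied 2 clause(s); 0 remain; assigned so far: [1, 3, 5]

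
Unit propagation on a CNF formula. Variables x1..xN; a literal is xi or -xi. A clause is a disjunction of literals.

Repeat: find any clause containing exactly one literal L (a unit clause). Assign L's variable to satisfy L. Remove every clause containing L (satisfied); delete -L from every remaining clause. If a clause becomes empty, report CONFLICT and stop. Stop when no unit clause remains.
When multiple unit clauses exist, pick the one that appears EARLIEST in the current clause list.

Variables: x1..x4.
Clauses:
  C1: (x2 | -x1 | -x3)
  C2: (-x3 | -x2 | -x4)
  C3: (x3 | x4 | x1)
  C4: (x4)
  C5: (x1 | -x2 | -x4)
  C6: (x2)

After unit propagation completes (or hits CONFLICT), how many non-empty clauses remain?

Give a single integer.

unit clause [4] forces x4=T; simplify:
  drop -4 from [-3, -2, -4] -> [-3, -2]
  drop -4 from [1, -2, -4] -> [1, -2]
  satisfied 2 clause(s); 4 remain; assigned so far: [4]
unit clause [2] forces x2=T; simplify:
  drop -2 from [-3, -2] -> [-3]
  drop -2 from [1, -2] -> [1]
  satisfied 2 clause(s); 2 remain; assigned so far: [2, 4]
unit clause [-3] forces x3=F; simplify:
  satisfied 1 clause(s); 1 remain; assigned so far: [2, 3, 4]
unit clause [1] forces x1=T; simplify:
  satisfied 1 clause(s); 0 remain; assigned so far: [1, 2, 3, 4]

Answer: 0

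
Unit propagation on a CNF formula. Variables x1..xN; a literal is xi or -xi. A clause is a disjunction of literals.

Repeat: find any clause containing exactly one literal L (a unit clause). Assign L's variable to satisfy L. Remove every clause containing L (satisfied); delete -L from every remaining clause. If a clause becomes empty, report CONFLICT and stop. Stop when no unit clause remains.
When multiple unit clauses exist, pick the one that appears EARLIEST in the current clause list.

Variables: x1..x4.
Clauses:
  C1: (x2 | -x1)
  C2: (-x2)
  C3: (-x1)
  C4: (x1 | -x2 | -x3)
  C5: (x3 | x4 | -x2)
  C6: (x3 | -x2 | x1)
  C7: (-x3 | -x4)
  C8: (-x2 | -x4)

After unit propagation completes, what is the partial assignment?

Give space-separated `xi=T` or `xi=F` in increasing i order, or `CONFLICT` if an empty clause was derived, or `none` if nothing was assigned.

Answer: x1=F x2=F

Derivation:
unit clause [-2] forces x2=F; simplify:
  drop 2 from [2, -1] -> [-1]
  satisfied 5 clause(s); 3 remain; assigned so far: [2]
unit clause [-1] forces x1=F; simplify:
  satisfied 2 clause(s); 1 remain; assigned so far: [1, 2]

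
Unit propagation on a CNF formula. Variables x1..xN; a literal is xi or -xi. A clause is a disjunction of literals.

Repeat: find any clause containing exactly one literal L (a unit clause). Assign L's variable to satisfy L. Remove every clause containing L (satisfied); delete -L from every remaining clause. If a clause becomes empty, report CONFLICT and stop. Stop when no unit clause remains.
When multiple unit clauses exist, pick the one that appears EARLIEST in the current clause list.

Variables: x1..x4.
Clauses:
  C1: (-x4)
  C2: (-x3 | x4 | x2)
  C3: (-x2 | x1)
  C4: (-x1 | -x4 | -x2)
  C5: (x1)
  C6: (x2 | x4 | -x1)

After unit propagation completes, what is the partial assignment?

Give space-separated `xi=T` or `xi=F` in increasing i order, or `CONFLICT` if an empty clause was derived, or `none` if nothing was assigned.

unit clause [-4] forces x4=F; simplify:
  drop 4 from [-3, 4, 2] -> [-3, 2]
  drop 4 from [2, 4, -1] -> [2, -1]
  satisfied 2 clause(s); 4 remain; assigned so far: [4]
unit clause [1] forces x1=T; simplify:
  drop -1 from [2, -1] -> [2]
  satisfied 2 clause(s); 2 remain; assigned so far: [1, 4]
unit clause [2] forces x2=T; simplify:
  satisfied 2 clause(s); 0 remain; assigned so far: [1, 2, 4]

Answer: x1=T x2=T x4=F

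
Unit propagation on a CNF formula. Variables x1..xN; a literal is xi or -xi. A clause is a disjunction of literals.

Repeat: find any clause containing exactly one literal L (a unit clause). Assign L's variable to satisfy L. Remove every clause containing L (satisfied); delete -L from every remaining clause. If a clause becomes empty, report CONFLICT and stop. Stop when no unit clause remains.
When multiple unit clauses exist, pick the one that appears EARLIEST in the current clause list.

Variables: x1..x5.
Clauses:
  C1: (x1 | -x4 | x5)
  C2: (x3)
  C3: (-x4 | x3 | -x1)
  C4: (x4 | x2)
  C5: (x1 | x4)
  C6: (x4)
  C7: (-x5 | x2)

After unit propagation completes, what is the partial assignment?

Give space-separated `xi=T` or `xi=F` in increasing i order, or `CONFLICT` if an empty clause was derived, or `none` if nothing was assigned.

unit clause [3] forces x3=T; simplify:
  satisfied 2 clause(s); 5 remain; assigned so far: [3]
unit clause [4] forces x4=T; simplify:
  drop -4 from [1, -4, 5] -> [1, 5]
  satisfied 3 clause(s); 2 remain; assigned so far: [3, 4]

Answer: x3=T x4=T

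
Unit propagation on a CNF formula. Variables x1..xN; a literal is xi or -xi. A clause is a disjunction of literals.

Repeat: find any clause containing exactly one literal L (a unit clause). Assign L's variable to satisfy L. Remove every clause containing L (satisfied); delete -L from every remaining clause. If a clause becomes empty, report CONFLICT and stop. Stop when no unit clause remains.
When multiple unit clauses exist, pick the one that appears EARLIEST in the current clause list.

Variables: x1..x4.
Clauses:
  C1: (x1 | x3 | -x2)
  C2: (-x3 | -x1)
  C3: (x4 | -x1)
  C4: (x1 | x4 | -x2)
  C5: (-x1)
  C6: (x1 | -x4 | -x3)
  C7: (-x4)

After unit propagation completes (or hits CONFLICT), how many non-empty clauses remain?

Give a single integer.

Answer: 0

Derivation:
unit clause [-1] forces x1=F; simplify:
  drop 1 from [1, 3, -2] -> [3, -2]
  drop 1 from [1, 4, -2] -> [4, -2]
  drop 1 from [1, -4, -3] -> [-4, -3]
  satisfied 3 clause(s); 4 remain; assigned so far: [1]
unit clause [-4] forces x4=F; simplify:
  drop 4 from [4, -2] -> [-2]
  satisfied 2 clause(s); 2 remain; assigned so far: [1, 4]
unit clause [-2] forces x2=F; simplify:
  satisfied 2 clause(s); 0 remain; assigned so far: [1, 2, 4]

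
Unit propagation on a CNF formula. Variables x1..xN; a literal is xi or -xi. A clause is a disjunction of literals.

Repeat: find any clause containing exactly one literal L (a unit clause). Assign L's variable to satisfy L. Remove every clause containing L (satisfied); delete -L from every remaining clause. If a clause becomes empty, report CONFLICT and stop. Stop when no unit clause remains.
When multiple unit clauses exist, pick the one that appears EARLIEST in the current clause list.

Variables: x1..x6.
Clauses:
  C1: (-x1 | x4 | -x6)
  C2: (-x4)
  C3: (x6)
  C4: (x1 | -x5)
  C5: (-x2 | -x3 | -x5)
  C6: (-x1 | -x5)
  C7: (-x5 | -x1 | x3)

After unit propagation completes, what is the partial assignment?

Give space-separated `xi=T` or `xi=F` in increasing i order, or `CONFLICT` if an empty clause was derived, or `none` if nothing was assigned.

Answer: x1=F x4=F x5=F x6=T

Derivation:
unit clause [-4] forces x4=F; simplify:
  drop 4 from [-1, 4, -6] -> [-1, -6]
  satisfied 1 clause(s); 6 remain; assigned so far: [4]
unit clause [6] forces x6=T; simplify:
  drop -6 from [-1, -6] -> [-1]
  satisfied 1 clause(s); 5 remain; assigned so far: [4, 6]
unit clause [-1] forces x1=F; simplify:
  drop 1 from [1, -5] -> [-5]
  satisfied 3 clause(s); 2 remain; assigned so far: [1, 4, 6]
unit clause [-5] forces x5=F; simplify:
  satisfied 2 clause(s); 0 remain; assigned so far: [1, 4, 5, 6]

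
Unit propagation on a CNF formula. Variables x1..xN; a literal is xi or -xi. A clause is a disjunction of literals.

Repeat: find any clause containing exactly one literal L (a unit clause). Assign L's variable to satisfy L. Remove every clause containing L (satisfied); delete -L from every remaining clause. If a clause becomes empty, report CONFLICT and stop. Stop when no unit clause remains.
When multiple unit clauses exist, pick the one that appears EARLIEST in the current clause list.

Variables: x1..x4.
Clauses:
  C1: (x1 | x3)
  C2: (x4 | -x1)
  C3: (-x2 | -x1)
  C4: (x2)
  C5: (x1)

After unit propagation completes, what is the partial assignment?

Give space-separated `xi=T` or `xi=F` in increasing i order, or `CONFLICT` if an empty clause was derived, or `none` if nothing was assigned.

Answer: CONFLICT

Derivation:
unit clause [2] forces x2=T; simplify:
  drop -2 from [-2, -1] -> [-1]
  satisfied 1 clause(s); 4 remain; assigned so far: [2]
unit clause [-1] forces x1=F; simplify:
  drop 1 from [1, 3] -> [3]
  drop 1 from [1] -> [] (empty!)
  satisfied 2 clause(s); 2 remain; assigned so far: [1, 2]
CONFLICT (empty clause)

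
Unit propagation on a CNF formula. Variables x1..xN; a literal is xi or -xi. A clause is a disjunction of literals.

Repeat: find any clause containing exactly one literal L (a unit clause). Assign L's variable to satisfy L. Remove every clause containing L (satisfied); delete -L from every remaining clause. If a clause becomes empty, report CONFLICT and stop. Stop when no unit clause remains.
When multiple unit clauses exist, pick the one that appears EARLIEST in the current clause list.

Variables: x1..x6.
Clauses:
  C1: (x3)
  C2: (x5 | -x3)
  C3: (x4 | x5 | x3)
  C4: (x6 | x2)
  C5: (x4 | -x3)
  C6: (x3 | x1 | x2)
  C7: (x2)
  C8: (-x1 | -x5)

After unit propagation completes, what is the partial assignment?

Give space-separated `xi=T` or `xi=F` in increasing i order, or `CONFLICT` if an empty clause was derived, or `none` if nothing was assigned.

Answer: x1=F x2=T x3=T x4=T x5=T

Derivation:
unit clause [3] forces x3=T; simplify:
  drop -3 from [5, -3] -> [5]
  drop -3 from [4, -3] -> [4]
  satisfied 3 clause(s); 5 remain; assigned so far: [3]
unit clause [5] forces x5=T; simplify:
  drop -5 from [-1, -5] -> [-1]
  satisfied 1 clause(s); 4 remain; assigned so far: [3, 5]
unit clause [4] forces x4=T; simplify:
  satisfied 1 clause(s); 3 remain; assigned so far: [3, 4, 5]
unit clause [2] forces x2=T; simplify:
  satisfied 2 clause(s); 1 remain; assigned so far: [2, 3, 4, 5]
unit clause [-1] forces x1=F; simplify:
  satisfied 1 clause(s); 0 remain; assigned so far: [1, 2, 3, 4, 5]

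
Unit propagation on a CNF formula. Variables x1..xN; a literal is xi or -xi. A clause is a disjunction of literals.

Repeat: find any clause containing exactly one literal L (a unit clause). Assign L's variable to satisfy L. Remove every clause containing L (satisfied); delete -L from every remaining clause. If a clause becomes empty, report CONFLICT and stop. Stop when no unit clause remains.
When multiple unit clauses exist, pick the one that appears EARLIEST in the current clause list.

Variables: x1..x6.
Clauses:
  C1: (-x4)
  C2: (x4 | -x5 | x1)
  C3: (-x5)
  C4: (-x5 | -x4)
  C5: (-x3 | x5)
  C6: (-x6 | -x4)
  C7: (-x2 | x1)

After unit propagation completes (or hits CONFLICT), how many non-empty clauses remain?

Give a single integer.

unit clause [-4] forces x4=F; simplify:
  drop 4 from [4, -5, 1] -> [-5, 1]
  satisfied 3 clause(s); 4 remain; assigned so far: [4]
unit clause [-5] forces x5=F; simplify:
  drop 5 from [-3, 5] -> [-3]
  satisfied 2 clause(s); 2 remain; assigned so far: [4, 5]
unit clause [-3] forces x3=F; simplify:
  satisfied 1 clause(s); 1 remain; assigned so far: [3, 4, 5]

Answer: 1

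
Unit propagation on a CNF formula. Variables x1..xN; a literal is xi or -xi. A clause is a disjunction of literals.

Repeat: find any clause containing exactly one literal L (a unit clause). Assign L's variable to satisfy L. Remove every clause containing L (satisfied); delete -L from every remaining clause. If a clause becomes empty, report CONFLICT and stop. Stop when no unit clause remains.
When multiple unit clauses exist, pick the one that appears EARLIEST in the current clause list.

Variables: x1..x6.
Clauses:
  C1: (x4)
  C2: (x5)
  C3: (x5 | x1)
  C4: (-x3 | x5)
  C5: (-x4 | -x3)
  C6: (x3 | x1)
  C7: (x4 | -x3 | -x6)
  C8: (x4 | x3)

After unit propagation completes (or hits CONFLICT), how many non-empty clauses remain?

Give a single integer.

Answer: 0

Derivation:
unit clause [4] forces x4=T; simplify:
  drop -4 from [-4, -3] -> [-3]
  satisfied 3 clause(s); 5 remain; assigned so far: [4]
unit clause [5] forces x5=T; simplify:
  satisfied 3 clause(s); 2 remain; assigned so far: [4, 5]
unit clause [-3] forces x3=F; simplify:
  drop 3 from [3, 1] -> [1]
  satisfied 1 clause(s); 1 remain; assigned so far: [3, 4, 5]
unit clause [1] forces x1=T; simplify:
  satisfied 1 clause(s); 0 remain; assigned so far: [1, 3, 4, 5]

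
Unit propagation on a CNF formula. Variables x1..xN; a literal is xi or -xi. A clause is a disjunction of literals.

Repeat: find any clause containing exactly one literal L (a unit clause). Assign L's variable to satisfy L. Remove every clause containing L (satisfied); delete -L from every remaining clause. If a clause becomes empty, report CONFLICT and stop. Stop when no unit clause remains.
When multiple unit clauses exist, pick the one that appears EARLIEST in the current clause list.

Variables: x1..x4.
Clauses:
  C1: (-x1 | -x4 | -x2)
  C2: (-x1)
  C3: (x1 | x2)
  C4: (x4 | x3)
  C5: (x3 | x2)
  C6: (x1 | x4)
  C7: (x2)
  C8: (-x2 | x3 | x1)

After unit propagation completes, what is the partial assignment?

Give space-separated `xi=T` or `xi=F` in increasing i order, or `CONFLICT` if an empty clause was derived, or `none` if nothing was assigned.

Answer: x1=F x2=T x3=T x4=T

Derivation:
unit clause [-1] forces x1=F; simplify:
  drop 1 from [1, 2] -> [2]
  drop 1 from [1, 4] -> [4]
  drop 1 from [-2, 3, 1] -> [-2, 3]
  satisfied 2 clause(s); 6 remain; assigned so far: [1]
unit clause [2] forces x2=T; simplify:
  drop -2 from [-2, 3] -> [3]
  satisfied 3 clause(s); 3 remain; assigned so far: [1, 2]
unit clause [4] forces x4=T; simplify:
  satisfied 2 clause(s); 1 remain; assigned so far: [1, 2, 4]
unit clause [3] forces x3=T; simplify:
  satisfied 1 clause(s); 0 remain; assigned so far: [1, 2, 3, 4]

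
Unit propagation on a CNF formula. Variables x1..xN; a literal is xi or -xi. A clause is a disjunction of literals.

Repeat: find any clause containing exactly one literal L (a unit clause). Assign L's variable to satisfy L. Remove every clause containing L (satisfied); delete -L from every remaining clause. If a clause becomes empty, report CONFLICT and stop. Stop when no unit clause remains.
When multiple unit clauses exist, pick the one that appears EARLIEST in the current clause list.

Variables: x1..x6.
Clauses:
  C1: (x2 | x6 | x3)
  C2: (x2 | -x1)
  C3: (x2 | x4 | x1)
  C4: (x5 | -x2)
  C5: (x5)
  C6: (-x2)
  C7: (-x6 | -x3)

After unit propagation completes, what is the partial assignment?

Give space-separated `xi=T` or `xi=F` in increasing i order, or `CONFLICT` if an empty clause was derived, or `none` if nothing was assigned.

Answer: x1=F x2=F x4=T x5=T

Derivation:
unit clause [5] forces x5=T; simplify:
  satisfied 2 clause(s); 5 remain; assigned so far: [5]
unit clause [-2] forces x2=F; simplify:
  drop 2 from [2, 6, 3] -> [6, 3]
  drop 2 from [2, -1] -> [-1]
  drop 2 from [2, 4, 1] -> [4, 1]
  satisfied 1 clause(s); 4 remain; assigned so far: [2, 5]
unit clause [-1] forces x1=F; simplify:
  drop 1 from [4, 1] -> [4]
  satisfied 1 clause(s); 3 remain; assigned so far: [1, 2, 5]
unit clause [4] forces x4=T; simplify:
  satisfied 1 clause(s); 2 remain; assigned so far: [1, 2, 4, 5]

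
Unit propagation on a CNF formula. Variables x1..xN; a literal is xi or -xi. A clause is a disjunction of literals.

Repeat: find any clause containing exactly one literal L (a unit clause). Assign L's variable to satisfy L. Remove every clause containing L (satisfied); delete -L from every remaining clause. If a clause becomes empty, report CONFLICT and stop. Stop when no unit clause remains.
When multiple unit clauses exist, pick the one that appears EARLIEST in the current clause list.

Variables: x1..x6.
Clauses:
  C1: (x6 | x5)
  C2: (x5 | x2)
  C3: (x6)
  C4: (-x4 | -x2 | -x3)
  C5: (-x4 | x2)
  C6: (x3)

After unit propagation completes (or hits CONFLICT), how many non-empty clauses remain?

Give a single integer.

Answer: 3

Derivation:
unit clause [6] forces x6=T; simplify:
  satisfied 2 clause(s); 4 remain; assigned so far: [6]
unit clause [3] forces x3=T; simplify:
  drop -3 from [-4, -2, -3] -> [-4, -2]
  satisfied 1 clause(s); 3 remain; assigned so far: [3, 6]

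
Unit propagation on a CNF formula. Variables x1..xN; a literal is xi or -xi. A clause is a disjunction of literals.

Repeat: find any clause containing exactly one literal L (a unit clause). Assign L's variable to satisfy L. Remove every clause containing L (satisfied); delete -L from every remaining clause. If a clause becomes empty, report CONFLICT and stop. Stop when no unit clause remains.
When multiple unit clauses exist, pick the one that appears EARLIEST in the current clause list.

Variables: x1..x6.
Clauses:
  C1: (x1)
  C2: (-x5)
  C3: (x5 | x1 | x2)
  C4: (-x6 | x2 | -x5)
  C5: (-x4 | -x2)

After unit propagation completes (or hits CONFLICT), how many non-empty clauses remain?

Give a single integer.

unit clause [1] forces x1=T; simplify:
  satisfied 2 clause(s); 3 remain; assigned so far: [1]
unit clause [-5] forces x5=F; simplify:
  satisfied 2 clause(s); 1 remain; assigned so far: [1, 5]

Answer: 1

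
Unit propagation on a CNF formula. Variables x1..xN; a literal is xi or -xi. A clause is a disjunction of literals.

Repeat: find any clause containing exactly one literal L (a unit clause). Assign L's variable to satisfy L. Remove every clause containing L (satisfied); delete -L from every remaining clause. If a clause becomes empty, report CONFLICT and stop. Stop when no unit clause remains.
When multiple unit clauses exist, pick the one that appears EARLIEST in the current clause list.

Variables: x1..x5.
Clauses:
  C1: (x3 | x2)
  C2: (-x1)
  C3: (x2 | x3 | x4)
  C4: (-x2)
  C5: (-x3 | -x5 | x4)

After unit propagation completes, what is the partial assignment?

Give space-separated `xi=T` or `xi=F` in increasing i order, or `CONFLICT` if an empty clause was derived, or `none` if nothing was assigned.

unit clause [-1] forces x1=F; simplify:
  satisfied 1 clause(s); 4 remain; assigned so far: [1]
unit clause [-2] forces x2=F; simplify:
  drop 2 from [3, 2] -> [3]
  drop 2 from [2, 3, 4] -> [3, 4]
  satisfied 1 clause(s); 3 remain; assigned so far: [1, 2]
unit clause [3] forces x3=T; simplify:
  drop -3 from [-3, -5, 4] -> [-5, 4]
  satisfied 2 clause(s); 1 remain; assigned so far: [1, 2, 3]

Answer: x1=F x2=F x3=T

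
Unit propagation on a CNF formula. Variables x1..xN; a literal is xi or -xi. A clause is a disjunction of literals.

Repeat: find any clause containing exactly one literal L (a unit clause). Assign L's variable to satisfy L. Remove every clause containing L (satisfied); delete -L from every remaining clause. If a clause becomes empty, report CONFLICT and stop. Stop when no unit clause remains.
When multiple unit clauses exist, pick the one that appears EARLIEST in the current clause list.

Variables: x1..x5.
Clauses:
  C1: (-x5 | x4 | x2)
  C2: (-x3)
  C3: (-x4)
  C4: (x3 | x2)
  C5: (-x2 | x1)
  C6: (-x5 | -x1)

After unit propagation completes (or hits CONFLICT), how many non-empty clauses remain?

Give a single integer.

Answer: 0

Derivation:
unit clause [-3] forces x3=F; simplify:
  drop 3 from [3, 2] -> [2]
  satisfied 1 clause(s); 5 remain; assigned so far: [3]
unit clause [-4] forces x4=F; simplify:
  drop 4 from [-5, 4, 2] -> [-5, 2]
  satisfied 1 clause(s); 4 remain; assigned so far: [3, 4]
unit clause [2] forces x2=T; simplify:
  drop -2 from [-2, 1] -> [1]
  satisfied 2 clause(s); 2 remain; assigned so far: [2, 3, 4]
unit clause [1] forces x1=T; simplify:
  drop -1 from [-5, -1] -> [-5]
  satisfied 1 clause(s); 1 remain; assigned so far: [1, 2, 3, 4]
unit clause [-5] forces x5=F; simplify:
  satisfied 1 clause(s); 0 remain; assigned so far: [1, 2, 3, 4, 5]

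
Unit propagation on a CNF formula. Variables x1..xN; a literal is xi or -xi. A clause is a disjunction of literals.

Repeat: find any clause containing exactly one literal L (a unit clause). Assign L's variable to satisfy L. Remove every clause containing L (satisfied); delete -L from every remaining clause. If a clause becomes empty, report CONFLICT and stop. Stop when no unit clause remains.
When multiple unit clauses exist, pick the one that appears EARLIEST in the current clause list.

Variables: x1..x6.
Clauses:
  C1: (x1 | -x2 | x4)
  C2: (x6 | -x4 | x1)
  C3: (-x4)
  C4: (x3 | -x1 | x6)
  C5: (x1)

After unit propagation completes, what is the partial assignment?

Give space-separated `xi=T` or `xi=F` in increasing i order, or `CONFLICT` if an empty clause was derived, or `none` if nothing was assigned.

Answer: x1=T x4=F

Derivation:
unit clause [-4] forces x4=F; simplify:
  drop 4 from [1, -2, 4] -> [1, -2]
  satisfied 2 clause(s); 3 remain; assigned so far: [4]
unit clause [1] forces x1=T; simplify:
  drop -1 from [3, -1, 6] -> [3, 6]
  satisfied 2 clause(s); 1 remain; assigned so far: [1, 4]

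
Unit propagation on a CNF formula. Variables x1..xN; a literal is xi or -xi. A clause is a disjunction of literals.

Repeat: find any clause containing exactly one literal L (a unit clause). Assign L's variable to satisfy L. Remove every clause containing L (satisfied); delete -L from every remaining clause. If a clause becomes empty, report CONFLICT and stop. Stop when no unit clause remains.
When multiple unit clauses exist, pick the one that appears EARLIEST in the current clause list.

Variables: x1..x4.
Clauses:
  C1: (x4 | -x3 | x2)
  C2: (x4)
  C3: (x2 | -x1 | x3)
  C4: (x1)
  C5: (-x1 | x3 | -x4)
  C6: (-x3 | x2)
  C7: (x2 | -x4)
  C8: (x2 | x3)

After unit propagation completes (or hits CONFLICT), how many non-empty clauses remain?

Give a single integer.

Answer: 0

Derivation:
unit clause [4] forces x4=T; simplify:
  drop -4 from [-1, 3, -4] -> [-1, 3]
  drop -4 from [2, -4] -> [2]
  satisfied 2 clause(s); 6 remain; assigned so far: [4]
unit clause [1] forces x1=T; simplify:
  drop -1 from [2, -1, 3] -> [2, 3]
  drop -1 from [-1, 3] -> [3]
  satisfied 1 clause(s); 5 remain; assigned so far: [1, 4]
unit clause [3] forces x3=T; simplify:
  drop -3 from [-3, 2] -> [2]
  satisfied 3 clause(s); 2 remain; assigned so far: [1, 3, 4]
unit clause [2] forces x2=T; simplify:
  satisfied 2 clause(s); 0 remain; assigned so far: [1, 2, 3, 4]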